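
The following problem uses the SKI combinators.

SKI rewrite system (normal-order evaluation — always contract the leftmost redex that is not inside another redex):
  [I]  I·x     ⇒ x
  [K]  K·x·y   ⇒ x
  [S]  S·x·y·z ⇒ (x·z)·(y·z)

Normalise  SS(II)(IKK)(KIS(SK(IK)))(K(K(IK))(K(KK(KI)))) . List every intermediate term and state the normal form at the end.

  start: SS(II)(IKK)(KIS(SK(IK)))(K(K(IK))(K(KK(KI))))
  →1  S(IKK)(II(IKK))(KIS(SK(IK)))(K(K(IK))(K(KK(KI))))
  →2  IKK(KIS(SK(IK)))(II(IKK)(KIS(SK(IK))))(K(K(IK))(K(KK(KI))))
  →3  KK(KIS(SK(IK)))(II(IKK)(KIS(SK(IK))))(K(K(IK))(K(KK(KI))))
  →4  K(II(IKK)(KIS(SK(IK))))(K(K(IK))(K(KK(KI))))
  →5  II(IKK)(KIS(SK(IK)))
  →6  I(IKK)(KIS(SK(IK)))
  →7  IKK(KIS(SK(IK)))
  →8  KK(KIS(SK(IK)))
  →9  K

Answer: normal form = K  (in 9 steps)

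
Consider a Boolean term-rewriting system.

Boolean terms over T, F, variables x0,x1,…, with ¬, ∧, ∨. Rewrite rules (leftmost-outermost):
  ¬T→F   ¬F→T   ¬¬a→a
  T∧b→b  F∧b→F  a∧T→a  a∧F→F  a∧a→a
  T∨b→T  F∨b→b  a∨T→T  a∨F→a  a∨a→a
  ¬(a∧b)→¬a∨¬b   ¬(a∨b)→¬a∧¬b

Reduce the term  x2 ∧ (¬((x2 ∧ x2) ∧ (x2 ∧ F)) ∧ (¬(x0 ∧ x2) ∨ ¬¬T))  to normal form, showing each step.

  start: x2 ∧ (¬((x2 ∧ x2) ∧ (x2 ∧ F)) ∧ (¬(x0 ∧ x2) ∨ ¬¬T))
  →1  x2 ∧ ((¬(x2 ∧ x2) ∨ ¬(x2 ∧ F)) ∧ (¬(x0 ∧ x2) ∨ ¬¬T))
  →2  x2 ∧ (((¬x2 ∨ ¬x2) ∨ ¬(x2 ∧ F)) ∧ (¬(x0 ∧ x2) ∨ ¬¬T))
  →3  x2 ∧ ((¬x2 ∨ ¬(x2 ∧ F)) ∧ (¬(x0 ∧ x2) ∨ ¬¬T))
  →4  x2 ∧ ((¬x2 ∨ (¬x2 ∨ ¬F)) ∧ (¬(x0 ∧ x2) ∨ ¬¬T))
  →5  x2 ∧ ((¬x2 ∨ (¬x2 ∨ T)) ∧ (¬(x0 ∧ x2) ∨ ¬¬T))
  →6  x2 ∧ ((¬x2 ∨ T) ∧ (¬(x0 ∧ x2) ∨ ¬¬T))
  →7  x2 ∧ (T ∧ (¬(x0 ∧ x2) ∨ ¬¬T))
  →8  x2 ∧ (¬(x0 ∧ x2) ∨ ¬¬T)
  →9  x2 ∧ ((¬x0 ∨ ¬x2) ∨ ¬¬T)
  →10  x2 ∧ ((¬x0 ∨ ¬x2) ∨ T)
  →11  x2 ∧ T
  →12  x2

Answer: normal form = x2  (in 12 steps)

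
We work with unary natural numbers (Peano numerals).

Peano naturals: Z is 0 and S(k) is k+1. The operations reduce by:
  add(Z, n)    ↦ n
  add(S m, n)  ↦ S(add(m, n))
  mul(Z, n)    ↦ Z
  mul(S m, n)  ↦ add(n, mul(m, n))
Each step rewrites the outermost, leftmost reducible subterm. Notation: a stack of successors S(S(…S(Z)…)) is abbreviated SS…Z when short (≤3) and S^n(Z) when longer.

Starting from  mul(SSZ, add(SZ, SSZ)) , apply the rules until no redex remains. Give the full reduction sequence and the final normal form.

  start: mul(SSZ, add(SZ, SSZ))
  step 1: add(add(SZ, SSZ), mul(SZ, add(SZ, SSZ)))
  step 2: add(S(add(Z, SSZ)), mul(SZ, add(SZ, SSZ)))
  step 3: S(add(add(Z, SSZ), mul(SZ, add(SZ, SSZ))))
  step 4: S(add(SSZ, mul(SZ, add(SZ, SSZ))))
  step 5: S(S(add(SZ, mul(SZ, add(SZ, SSZ)))))
  step 6: S(S(S(add(Z, mul(SZ, add(SZ, SSZ))))))
  step 7: S(S(S(mul(SZ, add(SZ, SSZ)))))
  step 8: S(S(S(add(add(SZ, SSZ), mul(Z, add(SZ, SSZ))))))
  step 9: S(S(S(add(S(add(Z, SSZ)), mul(Z, add(SZ, SSZ))))))
  step 10: S(S(S(S(add(add(Z, SSZ), mul(Z, add(SZ, SSZ)))))))
  step 11: S(S(S(S(add(SSZ, mul(Z, add(SZ, SSZ)))))))
  step 12: S(S(S(S(S(add(SZ, mul(Z, add(SZ, SSZ))))))))
  step 13: S(S(S(S(S(S(add(Z, mul(Z, add(SZ, SSZ)))))))))
  step 14: S(S(S(S(S(S(mul(Z, add(SZ, SSZ))))))))
  step 15: S^6(Z)

Answer: normal form = S^6(Z)  (in 15 steps)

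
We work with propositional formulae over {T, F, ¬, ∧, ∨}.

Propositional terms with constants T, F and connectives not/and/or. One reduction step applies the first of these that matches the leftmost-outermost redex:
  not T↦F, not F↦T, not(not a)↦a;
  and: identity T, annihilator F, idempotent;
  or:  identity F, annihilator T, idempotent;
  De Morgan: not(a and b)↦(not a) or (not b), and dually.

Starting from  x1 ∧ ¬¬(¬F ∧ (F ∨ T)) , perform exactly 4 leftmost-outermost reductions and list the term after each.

Answer: after 4 steps: x1 ∧ T

Reduction:
  start: x1 ∧ ¬¬(¬F ∧ (F ∨ T))
  [1] x1 ∧ (¬F ∧ (F ∨ T))
  [2] x1 ∧ (T ∧ (F ∨ T))
  [3] x1 ∧ (F ∨ T)
  [4] x1 ∧ T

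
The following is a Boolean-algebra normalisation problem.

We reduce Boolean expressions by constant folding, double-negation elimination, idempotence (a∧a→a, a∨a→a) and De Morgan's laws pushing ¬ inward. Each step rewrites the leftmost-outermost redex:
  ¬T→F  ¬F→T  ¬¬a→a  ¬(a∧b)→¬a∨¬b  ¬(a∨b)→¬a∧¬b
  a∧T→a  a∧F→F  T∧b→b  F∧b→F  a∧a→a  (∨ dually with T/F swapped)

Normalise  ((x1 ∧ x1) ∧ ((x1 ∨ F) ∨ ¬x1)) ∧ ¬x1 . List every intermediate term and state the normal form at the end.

  start: ((x1 ∧ x1) ∧ ((x1 ∨ F) ∨ ¬x1)) ∧ ¬x1
  →1  (x1 ∧ ((x1 ∨ F) ∨ ¬x1)) ∧ ¬x1
  →2  (x1 ∧ (x1 ∨ ¬x1)) ∧ ¬x1

Answer: normal form = (x1 ∧ (x1 ∨ ¬x1)) ∧ ¬x1  (in 2 steps)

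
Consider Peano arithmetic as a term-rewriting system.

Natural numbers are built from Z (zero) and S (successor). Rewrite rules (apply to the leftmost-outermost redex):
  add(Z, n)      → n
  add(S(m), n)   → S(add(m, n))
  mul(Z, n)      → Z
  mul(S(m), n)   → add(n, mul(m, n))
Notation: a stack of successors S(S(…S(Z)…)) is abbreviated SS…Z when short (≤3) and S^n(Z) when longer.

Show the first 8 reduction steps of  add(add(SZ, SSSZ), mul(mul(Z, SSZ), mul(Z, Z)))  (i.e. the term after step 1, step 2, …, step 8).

  start: add(add(SZ, SSSZ), mul(mul(Z, SSZ), mul(Z, Z)))
  →1  add(S(add(Z, SSSZ)), mul(mul(Z, SSZ), mul(Z, Z)))
  →2  S(add(add(Z, SSSZ), mul(mul(Z, SSZ), mul(Z, Z))))
  →3  S(add(SSSZ, mul(mul(Z, SSZ), mul(Z, Z))))
  →4  S(S(add(SSZ, mul(mul(Z, SSZ), mul(Z, Z)))))
  →5  S(S(S(add(SZ, mul(mul(Z, SSZ), mul(Z, Z))))))
  →6  S(S(S(S(add(Z, mul(mul(Z, SSZ), mul(Z, Z)))))))
  →7  S(S(S(S(mul(mul(Z, SSZ), mul(Z, Z))))))
  →8  S(S(S(S(mul(Z, mul(Z, Z))))))

Answer: after 8 steps: S(S(S(S(mul(Z, mul(Z, Z))))))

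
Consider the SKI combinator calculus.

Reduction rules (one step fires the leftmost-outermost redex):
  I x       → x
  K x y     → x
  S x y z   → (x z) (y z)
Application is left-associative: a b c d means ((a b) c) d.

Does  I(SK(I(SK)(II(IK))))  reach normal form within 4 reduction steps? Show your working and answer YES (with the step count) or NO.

  start: I(SK(I(SK)(II(IK))))
  →1  SK(I(SK)(II(IK)))
  →2  SK(SK(II(IK)))
  →3  SK(SK(I(IK)))
  →4  SK(SK(IK))

Answer: NO — after 4 steps the term is SK(SK(IK)), not yet normal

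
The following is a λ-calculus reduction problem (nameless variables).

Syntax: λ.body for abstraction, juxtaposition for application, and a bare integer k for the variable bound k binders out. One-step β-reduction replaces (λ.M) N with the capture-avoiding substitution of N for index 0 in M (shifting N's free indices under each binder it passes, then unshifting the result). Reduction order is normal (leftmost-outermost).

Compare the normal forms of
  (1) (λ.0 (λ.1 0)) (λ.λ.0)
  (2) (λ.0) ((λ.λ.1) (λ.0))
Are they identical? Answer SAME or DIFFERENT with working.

Answer: DIFFERENT — A ⇓ λ.0, B ⇓ λ.λ.0

Working:
Term A:
  start: (λ.0 (λ.1 0)) (λ.λ.0)
  →1  (λ.λ.0) (λ.(λ.λ.0) 0)
  →2  λ.0

Term B:
  start: (λ.0) ((λ.λ.1) (λ.0))
  →1  (λ.λ.1) (λ.0)
  →2  λ.λ.0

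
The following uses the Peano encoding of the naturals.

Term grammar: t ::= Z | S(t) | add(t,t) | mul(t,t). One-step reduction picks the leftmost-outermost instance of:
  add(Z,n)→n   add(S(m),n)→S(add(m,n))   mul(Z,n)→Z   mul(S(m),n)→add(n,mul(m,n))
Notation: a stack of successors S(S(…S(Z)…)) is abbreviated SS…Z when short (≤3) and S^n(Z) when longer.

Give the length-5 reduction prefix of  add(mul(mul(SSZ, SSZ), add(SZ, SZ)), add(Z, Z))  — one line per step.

  start: add(mul(mul(SSZ, SSZ), add(SZ, SZ)), add(Z, Z))
  [1] add(mul(add(SSZ, mul(SZ, SSZ)), add(SZ, SZ)), add(Z, Z))
  [2] add(mul(S(add(SZ, mul(SZ, SSZ))), add(SZ, SZ)), add(Z, Z))
  [3] add(add(add(SZ, SZ), mul(add(SZ, mul(SZ, SSZ)), add(SZ, SZ))), add(Z, Z))
  [4] add(add(S(add(Z, SZ)), mul(add(SZ, mul(SZ, SSZ)), add(SZ, SZ))), add(Z, Z))
  [5] add(S(add(add(Z, SZ), mul(add(SZ, mul(SZ, SSZ)), add(SZ, SZ)))), add(Z, Z))

Answer: after 5 steps: add(S(add(add(Z, SZ), mul(add(SZ, mul(SZ, SSZ)), add(SZ, SZ)))), add(Z, Z))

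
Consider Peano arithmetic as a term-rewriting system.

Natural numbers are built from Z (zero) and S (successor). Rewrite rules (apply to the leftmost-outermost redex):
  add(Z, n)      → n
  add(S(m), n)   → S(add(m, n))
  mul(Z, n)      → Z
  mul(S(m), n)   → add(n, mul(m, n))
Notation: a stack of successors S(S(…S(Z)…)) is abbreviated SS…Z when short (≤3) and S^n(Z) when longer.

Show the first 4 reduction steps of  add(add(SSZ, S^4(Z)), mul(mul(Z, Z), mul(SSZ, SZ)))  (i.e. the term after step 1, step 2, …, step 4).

Answer: after 4 steps: S(S(add(add(Z, S^4(Z)), mul(mul(Z, Z), mul(SSZ, SZ)))))

Derivation:
  start: add(add(SSZ, S^4(Z)), mul(mul(Z, Z), mul(SSZ, SZ)))
  [1] add(S(add(SZ, S^4(Z))), mul(mul(Z, Z), mul(SSZ, SZ)))
  [2] S(add(add(SZ, S^4(Z)), mul(mul(Z, Z), mul(SSZ, SZ))))
  [3] S(add(S(add(Z, S^4(Z))), mul(mul(Z, Z), mul(SSZ, SZ))))
  [4] S(S(add(add(Z, S^4(Z)), mul(mul(Z, Z), mul(SSZ, SZ)))))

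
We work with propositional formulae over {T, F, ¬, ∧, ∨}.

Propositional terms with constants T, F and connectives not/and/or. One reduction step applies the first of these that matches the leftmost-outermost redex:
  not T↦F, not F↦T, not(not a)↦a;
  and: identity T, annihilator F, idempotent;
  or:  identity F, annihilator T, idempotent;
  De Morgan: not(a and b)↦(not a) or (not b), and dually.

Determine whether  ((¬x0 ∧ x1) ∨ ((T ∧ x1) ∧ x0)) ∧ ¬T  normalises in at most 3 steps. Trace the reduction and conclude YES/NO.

  start: ((¬x0 ∧ x1) ∨ ((T ∧ x1) ∧ x0)) ∧ ¬T
  step 1: ((¬x0 ∧ x1) ∨ (x1 ∧ x0)) ∧ ¬T
  step 2: ((¬x0 ∧ x1) ∨ (x1 ∧ x0)) ∧ F
  step 3: F

Answer: YES — reaches normal form F in 3 ≤ 3 steps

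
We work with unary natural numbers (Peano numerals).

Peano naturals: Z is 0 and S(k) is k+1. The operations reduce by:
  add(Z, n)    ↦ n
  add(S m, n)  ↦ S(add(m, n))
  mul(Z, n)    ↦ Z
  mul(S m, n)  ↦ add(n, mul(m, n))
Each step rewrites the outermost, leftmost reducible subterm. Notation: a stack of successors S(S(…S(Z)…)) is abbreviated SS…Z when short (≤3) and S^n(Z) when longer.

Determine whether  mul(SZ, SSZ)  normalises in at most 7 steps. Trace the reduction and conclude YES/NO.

Answer: YES — reaches normal form SSZ in 5 ≤ 7 steps

Derivation:
  start: mul(SZ, SSZ)
  [1] add(SSZ, mul(Z, SSZ))
  [2] S(add(SZ, mul(Z, SSZ)))
  [3] S(S(add(Z, mul(Z, SSZ))))
  [4] S(S(mul(Z, SSZ)))
  [5] SSZ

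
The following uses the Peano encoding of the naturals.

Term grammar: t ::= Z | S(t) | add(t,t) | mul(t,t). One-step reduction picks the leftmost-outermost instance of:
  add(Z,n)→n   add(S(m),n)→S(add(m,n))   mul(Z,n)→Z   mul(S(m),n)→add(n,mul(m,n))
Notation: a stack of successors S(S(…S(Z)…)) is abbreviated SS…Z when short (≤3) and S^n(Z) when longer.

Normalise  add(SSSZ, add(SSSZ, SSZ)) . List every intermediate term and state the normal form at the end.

Answer: normal form = S^8(Z)  (in 8 steps)

Reduction:
  start: add(SSSZ, add(SSSZ, SSZ))
  step 1: S(add(SSZ, add(SSSZ, SSZ)))
  step 2: S(S(add(SZ, add(SSSZ, SSZ))))
  step 3: S(S(S(add(Z, add(SSSZ, SSZ)))))
  step 4: S(S(S(add(SSSZ, SSZ))))
  step 5: S(S(S(S(add(SSZ, SSZ)))))
  step 6: S(S(S(S(S(add(SZ, SSZ))))))
  step 7: S(S(S(S(S(S(add(Z, SSZ)))))))
  step 8: S^8(Z)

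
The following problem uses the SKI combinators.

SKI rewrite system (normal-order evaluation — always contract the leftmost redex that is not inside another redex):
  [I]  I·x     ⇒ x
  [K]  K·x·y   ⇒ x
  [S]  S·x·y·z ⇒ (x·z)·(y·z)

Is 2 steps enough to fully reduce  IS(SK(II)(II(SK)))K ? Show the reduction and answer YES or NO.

Answer: NO — after 2 steps the term is S(K(II(SK))(II(II(SK))))K, not yet normal

Reduction:
  start: IS(SK(II)(II(SK)))K
  step 1: S(SK(II)(II(SK)))K
  step 2: S(K(II(SK))(II(II(SK))))K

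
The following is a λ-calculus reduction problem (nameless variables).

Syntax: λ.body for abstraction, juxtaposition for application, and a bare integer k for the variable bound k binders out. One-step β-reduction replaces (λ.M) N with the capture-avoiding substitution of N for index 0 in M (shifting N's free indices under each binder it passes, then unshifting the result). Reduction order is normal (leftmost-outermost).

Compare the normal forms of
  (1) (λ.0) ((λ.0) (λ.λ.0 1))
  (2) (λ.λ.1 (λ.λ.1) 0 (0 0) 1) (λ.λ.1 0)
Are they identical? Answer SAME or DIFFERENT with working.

Answer: DIFFERENT — A ⇓ λ.λ.0 1, B ⇓ λ.0 (λ.λ.1 0)

Working:
Term A:
  start: (λ.0) ((λ.0) (λ.λ.0 1))
  →1  (λ.0) (λ.λ.0 1)
  →2  λ.λ.0 1

Term B:
  start: (λ.λ.1 (λ.λ.1) 0 (0 0) 1) (λ.λ.1 0)
  →1  λ.(λ.λ.1 0) (λ.λ.1) 0 (0 0) (λ.λ.1 0)
  →2  λ.(λ.(λ.λ.1) 0) 0 (0 0) (λ.λ.1 0)
  →3  λ.(λ.λ.1) 0 (0 0) (λ.λ.1 0)
  →4  λ.(λ.1) (0 0) (λ.λ.1 0)
  →5  λ.0 (λ.λ.1 0)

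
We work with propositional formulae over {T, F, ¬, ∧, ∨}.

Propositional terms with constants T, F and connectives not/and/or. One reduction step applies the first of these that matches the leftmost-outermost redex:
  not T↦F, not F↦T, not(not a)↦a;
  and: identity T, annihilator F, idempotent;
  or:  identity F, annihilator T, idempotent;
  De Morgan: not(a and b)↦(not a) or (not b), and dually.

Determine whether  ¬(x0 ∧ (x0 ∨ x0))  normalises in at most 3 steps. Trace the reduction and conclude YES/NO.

  start: ¬(x0 ∧ (x0 ∨ x0))
  →1  ¬x0 ∨ ¬(x0 ∨ x0)
  →2  ¬x0 ∨ (¬x0 ∧ ¬x0)
  →3  ¬x0 ∨ ¬x0

Answer: NO — after 3 steps the term is ¬x0 ∨ ¬x0, not yet normal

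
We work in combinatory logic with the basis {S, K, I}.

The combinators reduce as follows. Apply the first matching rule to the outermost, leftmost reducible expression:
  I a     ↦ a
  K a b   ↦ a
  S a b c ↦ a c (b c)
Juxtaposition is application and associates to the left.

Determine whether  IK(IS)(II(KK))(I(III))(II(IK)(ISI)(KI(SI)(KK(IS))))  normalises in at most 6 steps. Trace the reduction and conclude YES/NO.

  start: IK(IS)(II(KK))(I(III))(II(IK)(ISI)(KI(SI)(KK(IS))))
  →1  K(IS)(II(KK))(I(III))(II(IK)(ISI)(KI(SI)(KK(IS))))
  →2  IS(I(III))(II(IK)(ISI)(KI(SI)(KK(IS))))
  →3  S(I(III))(II(IK)(ISI)(KI(SI)(KK(IS))))
  →4  S(III)(II(IK)(ISI)(KI(SI)(KK(IS))))
  →5  S(II)(II(IK)(ISI)(KI(SI)(KK(IS))))
  →6  SI(II(IK)(ISI)(KI(SI)(KK(IS))))

Answer: NO — after 6 steps the term is SI(II(IK)(ISI)(KI(SI)(KK(IS)))), not yet normal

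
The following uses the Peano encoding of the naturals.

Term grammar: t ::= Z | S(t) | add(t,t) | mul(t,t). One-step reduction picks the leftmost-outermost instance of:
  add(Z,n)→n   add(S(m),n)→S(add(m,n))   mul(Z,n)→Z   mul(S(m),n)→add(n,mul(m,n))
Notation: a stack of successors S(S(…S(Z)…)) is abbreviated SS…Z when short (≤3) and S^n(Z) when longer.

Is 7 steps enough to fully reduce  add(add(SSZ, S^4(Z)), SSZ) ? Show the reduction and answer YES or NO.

  start: add(add(SSZ, S^4(Z)), SSZ)
  step 1: add(S(add(SZ, S^4(Z))), SSZ)
  step 2: S(add(add(SZ, S^4(Z)), SSZ))
  step 3: S(add(S(add(Z, S^4(Z))), SSZ))
  step 4: S(S(add(add(Z, S^4(Z)), SSZ)))
  step 5: S(S(add(S^4(Z), SSZ)))
  step 6: S(S(S(add(SSSZ, SSZ))))
  step 7: S(S(S(S(add(SSZ, SSZ)))))

Answer: NO — after 7 steps the term is S(S(S(S(add(SSZ, SSZ))))), not yet normal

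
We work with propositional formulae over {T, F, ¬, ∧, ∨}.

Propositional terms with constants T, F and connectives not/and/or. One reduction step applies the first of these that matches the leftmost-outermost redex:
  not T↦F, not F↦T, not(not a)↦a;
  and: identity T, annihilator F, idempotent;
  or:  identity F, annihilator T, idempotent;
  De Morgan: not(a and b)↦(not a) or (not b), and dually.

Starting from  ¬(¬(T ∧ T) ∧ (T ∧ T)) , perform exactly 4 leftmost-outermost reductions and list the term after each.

Answer: after 4 steps: T

Reduction:
  start: ¬(¬(T ∧ T) ∧ (T ∧ T))
  [1] ¬¬(T ∧ T) ∨ ¬(T ∧ T)
  [2] (T ∧ T) ∨ ¬(T ∧ T)
  [3] T ∨ ¬(T ∧ T)
  [4] T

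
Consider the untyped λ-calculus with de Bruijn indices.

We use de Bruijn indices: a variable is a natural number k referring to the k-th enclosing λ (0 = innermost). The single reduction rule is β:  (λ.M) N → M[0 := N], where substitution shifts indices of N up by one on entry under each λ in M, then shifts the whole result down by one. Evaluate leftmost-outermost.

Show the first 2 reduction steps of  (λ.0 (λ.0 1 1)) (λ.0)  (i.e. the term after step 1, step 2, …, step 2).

Answer: after 2 steps: λ.0 (λ.0) (λ.0)

Working:
  start: (λ.0 (λ.0 1 1)) (λ.0)
  →1  (λ.0) (λ.0 (λ.0) (λ.0))
  →2  λ.0 (λ.0) (λ.0)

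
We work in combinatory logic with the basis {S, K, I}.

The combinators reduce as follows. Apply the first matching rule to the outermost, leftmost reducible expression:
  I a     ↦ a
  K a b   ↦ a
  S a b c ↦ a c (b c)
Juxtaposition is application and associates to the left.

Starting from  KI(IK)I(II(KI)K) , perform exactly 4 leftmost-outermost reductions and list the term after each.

  start: KI(IK)I(II(KI)K)
  [1] II(II(KI)K)
  [2] I(II(KI)K)
  [3] II(KI)K
  [4] I(KI)K

Answer: after 4 steps: I(KI)K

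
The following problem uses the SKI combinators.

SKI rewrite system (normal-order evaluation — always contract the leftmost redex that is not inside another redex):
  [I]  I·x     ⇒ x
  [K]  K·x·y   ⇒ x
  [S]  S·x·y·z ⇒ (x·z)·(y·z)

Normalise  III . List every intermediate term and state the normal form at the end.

Answer: normal form = I  (in 2 steps)

Reduction:
  start: III
  step 1: II
  step 2: I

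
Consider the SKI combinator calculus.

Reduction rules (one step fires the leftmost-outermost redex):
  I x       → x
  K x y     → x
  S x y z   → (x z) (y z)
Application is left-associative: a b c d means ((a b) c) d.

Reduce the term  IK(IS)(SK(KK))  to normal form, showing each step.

  start: IK(IS)(SK(KK))
  →1  K(IS)(SK(KK))
  →2  IS
  →3  S

Answer: normal form = S  (in 3 steps)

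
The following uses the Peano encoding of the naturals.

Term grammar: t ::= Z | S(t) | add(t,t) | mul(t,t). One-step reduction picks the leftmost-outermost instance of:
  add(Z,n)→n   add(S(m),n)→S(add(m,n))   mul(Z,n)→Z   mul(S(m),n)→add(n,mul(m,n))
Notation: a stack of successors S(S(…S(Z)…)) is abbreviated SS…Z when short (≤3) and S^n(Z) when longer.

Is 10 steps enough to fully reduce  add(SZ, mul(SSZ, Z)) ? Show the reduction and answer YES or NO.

  start: add(SZ, mul(SSZ, Z))
  step 1: S(add(Z, mul(SSZ, Z)))
  step 2: S(mul(SSZ, Z))
  step 3: S(add(Z, mul(SZ, Z)))
  step 4: S(mul(SZ, Z))
  step 5: S(add(Z, mul(Z, Z)))
  step 6: S(mul(Z, Z))
  step 7: SZ

Answer: YES — reaches normal form SZ in 7 ≤ 10 steps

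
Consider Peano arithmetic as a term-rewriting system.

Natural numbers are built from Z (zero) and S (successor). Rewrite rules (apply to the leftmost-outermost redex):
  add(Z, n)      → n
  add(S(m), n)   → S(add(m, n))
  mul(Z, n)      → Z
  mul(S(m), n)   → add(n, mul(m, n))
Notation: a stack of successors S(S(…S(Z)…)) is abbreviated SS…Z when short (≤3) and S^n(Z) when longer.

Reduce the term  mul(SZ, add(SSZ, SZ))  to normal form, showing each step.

Answer: normal form = SSSZ  (in 9 steps)

Working:
  start: mul(SZ, add(SSZ, SZ))
  [1] add(add(SSZ, SZ), mul(Z, add(SSZ, SZ)))
  [2] add(S(add(SZ, SZ)), mul(Z, add(SSZ, SZ)))
  [3] S(add(add(SZ, SZ), mul(Z, add(SSZ, SZ))))
  [4] S(add(S(add(Z, SZ)), mul(Z, add(SSZ, SZ))))
  [5] S(S(add(add(Z, SZ), mul(Z, add(SSZ, SZ)))))
  [6] S(S(add(SZ, mul(Z, add(SSZ, SZ)))))
  [7] S(S(S(add(Z, mul(Z, add(SSZ, SZ))))))
  [8] S(S(S(mul(Z, add(SSZ, SZ)))))
  [9] SSSZ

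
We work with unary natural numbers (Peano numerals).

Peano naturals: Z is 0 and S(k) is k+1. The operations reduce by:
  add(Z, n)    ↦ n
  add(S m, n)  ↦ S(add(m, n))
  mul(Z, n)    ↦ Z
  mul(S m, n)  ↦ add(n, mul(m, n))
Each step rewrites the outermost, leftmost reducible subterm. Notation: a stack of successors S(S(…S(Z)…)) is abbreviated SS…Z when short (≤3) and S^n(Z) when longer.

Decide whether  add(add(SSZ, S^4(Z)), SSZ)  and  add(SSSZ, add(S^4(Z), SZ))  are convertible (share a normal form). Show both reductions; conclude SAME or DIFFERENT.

Answer: SAME — A ⇓ S^8(Z), B ⇓ S^8(Z)

Working:
Term A:
  start: add(add(SSZ, S^4(Z)), SSZ)
  step 1: add(S(add(SZ, S^4(Z))), SSZ)
  step 2: S(add(add(SZ, S^4(Z)), SSZ))
  step 3: S(add(S(add(Z, S^4(Z))), SSZ))
  step 4: S(S(add(add(Z, S^4(Z)), SSZ)))
  step 5: S(S(add(S^4(Z), SSZ)))
  step 6: S(S(S(add(SSSZ, SSZ))))
  step 7: S(S(S(S(add(SSZ, SSZ)))))
  step 8: S(S(S(S(S(add(SZ, SSZ))))))
  step 9: S(S(S(S(S(S(add(Z, SSZ)))))))
  step 10: S^8(Z)

Term B:
  start: add(SSSZ, add(S^4(Z), SZ))
  step 1: S(add(SSZ, add(S^4(Z), SZ)))
  step 2: S(S(add(SZ, add(S^4(Z), SZ))))
  step 3: S(S(S(add(Z, add(S^4(Z), SZ)))))
  step 4: S(S(S(add(S^4(Z), SZ))))
  step 5: S(S(S(S(add(SSSZ, SZ)))))
  step 6: S(S(S(S(S(add(SSZ, SZ))))))
  step 7: S(S(S(S(S(S(add(SZ, SZ)))))))
  step 8: S(S(S(S(S(S(S(add(Z, SZ))))))))
  step 9: S^8(Z)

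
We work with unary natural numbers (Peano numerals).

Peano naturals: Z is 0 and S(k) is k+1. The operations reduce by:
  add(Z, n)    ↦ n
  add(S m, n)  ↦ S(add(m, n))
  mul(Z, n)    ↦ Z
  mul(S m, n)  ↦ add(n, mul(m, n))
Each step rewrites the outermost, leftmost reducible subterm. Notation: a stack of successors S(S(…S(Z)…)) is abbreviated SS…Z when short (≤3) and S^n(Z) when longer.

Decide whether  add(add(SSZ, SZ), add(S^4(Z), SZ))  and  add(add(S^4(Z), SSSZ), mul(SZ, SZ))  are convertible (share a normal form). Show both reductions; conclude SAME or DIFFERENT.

Term A:
  start: add(add(SSZ, SZ), add(S^4(Z), SZ))
  [1] add(S(add(SZ, SZ)), add(S^4(Z), SZ))
  [2] S(add(add(SZ, SZ), add(S^4(Z), SZ)))
  [3] S(add(S(add(Z, SZ)), add(S^4(Z), SZ)))
  [4] S(S(add(add(Z, SZ), add(S^4(Z), SZ))))
  [5] S(S(add(SZ, add(S^4(Z), SZ))))
  [6] S(S(S(add(Z, add(S^4(Z), SZ)))))
  [7] S(S(S(add(S^4(Z), SZ))))
  [8] S(S(S(S(add(SSSZ, SZ)))))
  [9] S(S(S(S(S(add(SSZ, SZ))))))
  [10] S(S(S(S(S(S(add(SZ, SZ)))))))
  [11] S(S(S(S(S(S(S(add(Z, SZ))))))))
  [12] S^8(Z)

Term B:
  start: add(add(S^4(Z), SSSZ), mul(SZ, SZ))
  [1] add(S(add(SSSZ, SSSZ)), mul(SZ, SZ))
  [2] S(add(add(SSSZ, SSSZ), mul(SZ, SZ)))
  [3] S(add(S(add(SSZ, SSSZ)), mul(SZ, SZ)))
  [4] S(S(add(add(SSZ, SSSZ), mul(SZ, SZ))))
  [5] S(S(add(S(add(SZ, SSSZ)), mul(SZ, SZ))))
  [6] S(S(S(add(add(SZ, SSSZ), mul(SZ, SZ)))))
  [7] S(S(S(add(S(add(Z, SSSZ)), mul(SZ, SZ)))))
  [8] S(S(S(S(add(add(Z, SSSZ), mul(SZ, SZ))))))
  [9] S(S(S(S(add(SSSZ, mul(SZ, SZ))))))
  [10] S(S(S(S(S(add(SSZ, mul(SZ, SZ)))))))
  [11] S(S(S(S(S(S(add(SZ, mul(SZ, SZ))))))))
  [12] S(S(S(S(S(S(S(add(Z, mul(SZ, SZ)))))))))
  [13] S(S(S(S(S(S(S(mul(SZ, SZ))))))))
  [14] S(S(S(S(S(S(S(add(SZ, mul(Z, SZ)))))))))
  [15] S(S(S(S(S(S(S(S(add(Z, mul(Z, SZ))))))))))
  [16] S(S(S(S(S(S(S(S(mul(Z, SZ)))))))))
  [17] S^8(Z)

Answer: SAME — A ⇓ S^8(Z), B ⇓ S^8(Z)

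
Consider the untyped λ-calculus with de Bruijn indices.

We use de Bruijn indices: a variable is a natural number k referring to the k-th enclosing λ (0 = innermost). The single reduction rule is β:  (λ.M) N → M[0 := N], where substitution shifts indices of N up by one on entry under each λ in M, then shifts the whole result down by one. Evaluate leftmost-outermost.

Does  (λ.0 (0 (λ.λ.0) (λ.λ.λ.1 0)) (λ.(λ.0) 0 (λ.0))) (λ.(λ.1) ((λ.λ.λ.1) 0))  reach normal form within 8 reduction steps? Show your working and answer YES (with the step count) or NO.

  start: (λ.0 (0 (λ.λ.0) (λ.λ.λ.1 0)) (λ.(λ.0) 0 (λ.0))) (λ.(λ.1) ((λ.λ.λ.1) 0))
  step 1: (λ.(λ.1) ((λ.λ.λ.1) 0)) ((λ.(λ.1) ((λ.λ.λ.1) 0)) (λ.λ.0) (λ.λ.λ.1 0)) (λ.(λ.0) 0 (λ.0))
  step 2: (λ.(λ.(λ.1) ((λ.λ.λ.1) 0)) (λ.λ.0) (λ.λ.λ.1 0)) ((λ.λ.λ.1) ((λ.(λ.1) ((λ.λ.λ.1) 0)) (λ.λ.0) (λ.λ.λ.1 0))) (λ.(λ.0) 0 (λ.0))
  step 3: (λ.(λ.1) ((λ.λ.λ.1) 0)) (λ.λ.0) (λ.λ.λ.1 0) (λ.(λ.0) 0 (λ.0))
  step 4: (λ.λ.λ.0) ((λ.λ.λ.1) (λ.λ.0)) (λ.λ.λ.1 0) (λ.(λ.0) 0 (λ.0))
  step 5: (λ.λ.0) (λ.λ.λ.1 0) (λ.(λ.0) 0 (λ.0))
  step 6: (λ.0) (λ.(λ.0) 0 (λ.0))
  step 7: λ.(λ.0) 0 (λ.0)
  step 8: λ.0 (λ.0)

Answer: YES — reaches normal form λ.0 (λ.0) in 8 ≤ 8 steps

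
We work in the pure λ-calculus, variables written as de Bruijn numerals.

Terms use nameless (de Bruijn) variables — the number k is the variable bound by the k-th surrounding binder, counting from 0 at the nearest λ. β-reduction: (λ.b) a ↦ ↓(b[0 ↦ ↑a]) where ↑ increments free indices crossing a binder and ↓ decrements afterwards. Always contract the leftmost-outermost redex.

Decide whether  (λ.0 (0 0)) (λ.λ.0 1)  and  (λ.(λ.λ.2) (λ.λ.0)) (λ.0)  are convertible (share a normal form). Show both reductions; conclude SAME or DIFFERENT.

Term A:
  start: (λ.0 (0 0)) (λ.λ.0 1)
  →1  (λ.λ.0 1) ((λ.λ.0 1) (λ.λ.0 1))
  →2  λ.0 ((λ.λ.0 1) (λ.λ.0 1))
  →3  λ.0 (λ.0 (λ.λ.0 1))

Term B:
  start: (λ.(λ.λ.2) (λ.λ.0)) (λ.0)
  →1  (λ.λ.λ.0) (λ.λ.0)
  →2  λ.λ.0

Answer: DIFFERENT — A ⇓ λ.0 (λ.0 (λ.λ.0 1)), B ⇓ λ.λ.0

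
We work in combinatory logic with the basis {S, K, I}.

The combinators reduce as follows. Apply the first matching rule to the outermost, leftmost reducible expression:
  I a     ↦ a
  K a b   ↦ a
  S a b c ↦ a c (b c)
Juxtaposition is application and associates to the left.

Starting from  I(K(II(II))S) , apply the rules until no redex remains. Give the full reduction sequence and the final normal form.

  start: I(K(II(II))S)
  [1] K(II(II))S
  [2] II(II)
  [3] I(II)
  [4] II
  [5] I

Answer: normal form = I  (in 5 steps)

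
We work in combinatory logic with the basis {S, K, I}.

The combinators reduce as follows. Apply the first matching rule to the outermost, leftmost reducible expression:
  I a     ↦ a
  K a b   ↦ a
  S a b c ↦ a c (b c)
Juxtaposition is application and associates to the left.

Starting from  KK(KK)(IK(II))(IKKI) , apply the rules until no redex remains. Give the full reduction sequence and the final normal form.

Answer: normal form = KI  (in 4 steps)

Working:
  start: KK(KK)(IK(II))(IKKI)
  [1] K(IK(II))(IKKI)
  [2] IK(II)
  [3] K(II)
  [4] KI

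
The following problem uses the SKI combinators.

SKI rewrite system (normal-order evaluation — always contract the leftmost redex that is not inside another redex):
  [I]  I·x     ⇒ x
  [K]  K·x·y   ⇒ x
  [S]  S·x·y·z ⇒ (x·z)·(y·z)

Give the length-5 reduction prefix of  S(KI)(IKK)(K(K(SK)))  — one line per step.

Answer: after 5 steps: K

Working:
  start: S(KI)(IKK)(K(K(SK)))
  step 1: KI(K(K(SK)))(IKK(K(K(SK))))
  step 2: I(IKK(K(K(SK))))
  step 3: IKK(K(K(SK)))
  step 4: KK(K(K(SK)))
  step 5: K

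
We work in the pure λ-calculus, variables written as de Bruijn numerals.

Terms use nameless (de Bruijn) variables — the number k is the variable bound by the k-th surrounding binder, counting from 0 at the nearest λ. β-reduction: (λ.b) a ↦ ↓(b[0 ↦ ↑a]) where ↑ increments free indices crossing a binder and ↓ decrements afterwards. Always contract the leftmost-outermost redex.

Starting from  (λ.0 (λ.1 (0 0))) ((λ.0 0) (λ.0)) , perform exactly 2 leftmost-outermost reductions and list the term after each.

  start: (λ.0 (λ.1 (0 0))) ((λ.0 0) (λ.0))
  →1  (λ.0 0) (λ.0) (λ.(λ.0 0) (λ.0) (0 0))
  →2  (λ.0) (λ.0) (λ.(λ.0 0) (λ.0) (0 0))

Answer: after 2 steps: (λ.0) (λ.0) (λ.(λ.0 0) (λ.0) (0 0))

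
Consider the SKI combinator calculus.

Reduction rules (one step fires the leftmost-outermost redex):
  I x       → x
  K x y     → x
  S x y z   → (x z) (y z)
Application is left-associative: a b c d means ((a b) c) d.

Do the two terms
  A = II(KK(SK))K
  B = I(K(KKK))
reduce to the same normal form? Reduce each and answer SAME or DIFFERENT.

Term A:
  start: II(KK(SK))K
  step 1: I(KK(SK))K
  step 2: KK(SK)K
  step 3: KK

Term B:
  start: I(K(KKK))
  step 1: K(KKK)
  step 2: KK

Answer: SAME — A ⇓ KK, B ⇓ KK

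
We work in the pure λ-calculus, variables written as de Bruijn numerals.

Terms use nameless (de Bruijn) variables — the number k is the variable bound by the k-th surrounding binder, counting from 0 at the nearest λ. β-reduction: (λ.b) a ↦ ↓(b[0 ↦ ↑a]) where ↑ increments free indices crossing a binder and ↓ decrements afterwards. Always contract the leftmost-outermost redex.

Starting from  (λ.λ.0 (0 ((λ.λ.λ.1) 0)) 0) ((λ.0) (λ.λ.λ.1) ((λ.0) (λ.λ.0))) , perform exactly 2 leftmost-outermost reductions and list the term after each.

Answer: after 2 steps: λ.0 (0 (λ.λ.1)) 0

Reduction:
  start: (λ.λ.0 (0 ((λ.λ.λ.1) 0)) 0) ((λ.0) (λ.λ.λ.1) ((λ.0) (λ.λ.0)))
  →1  λ.0 (0 ((λ.λ.λ.1) 0)) 0
  →2  λ.0 (0 (λ.λ.1)) 0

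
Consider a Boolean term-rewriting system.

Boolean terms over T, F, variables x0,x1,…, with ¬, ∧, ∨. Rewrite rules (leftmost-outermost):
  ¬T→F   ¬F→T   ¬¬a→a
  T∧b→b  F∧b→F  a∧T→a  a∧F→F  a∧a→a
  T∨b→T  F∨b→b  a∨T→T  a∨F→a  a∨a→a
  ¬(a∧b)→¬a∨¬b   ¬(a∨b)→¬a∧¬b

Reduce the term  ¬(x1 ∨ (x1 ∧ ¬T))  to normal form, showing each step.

  start: ¬(x1 ∨ (x1 ∧ ¬T))
  [1] ¬x1 ∧ ¬(x1 ∧ ¬T)
  [2] ¬x1 ∧ (¬x1 ∨ ¬¬T)
  [3] ¬x1 ∧ (¬x1 ∨ T)
  [4] ¬x1 ∧ T
  [5] ¬x1

Answer: normal form = ¬x1  (in 5 steps)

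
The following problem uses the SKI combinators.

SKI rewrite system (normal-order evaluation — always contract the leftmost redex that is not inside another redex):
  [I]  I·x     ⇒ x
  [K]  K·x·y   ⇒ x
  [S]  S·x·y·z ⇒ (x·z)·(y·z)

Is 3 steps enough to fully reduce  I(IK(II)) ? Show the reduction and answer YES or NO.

  start: I(IK(II))
  step 1: IK(II)
  step 2: K(II)
  step 3: KI

Answer: YES — reaches normal form KI in 3 ≤ 3 steps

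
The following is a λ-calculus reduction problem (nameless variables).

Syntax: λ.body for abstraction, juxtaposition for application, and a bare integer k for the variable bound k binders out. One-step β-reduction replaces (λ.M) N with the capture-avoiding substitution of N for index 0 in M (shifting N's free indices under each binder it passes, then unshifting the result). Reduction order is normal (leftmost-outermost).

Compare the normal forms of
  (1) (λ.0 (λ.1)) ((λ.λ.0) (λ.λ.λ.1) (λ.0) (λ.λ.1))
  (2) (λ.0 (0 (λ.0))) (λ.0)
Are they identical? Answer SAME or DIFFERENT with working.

Term A:
  start: (λ.0 (λ.1)) ((λ.λ.0) (λ.λ.λ.1) (λ.0) (λ.λ.1))
  →1  (λ.λ.0) (λ.λ.λ.1) (λ.0) (λ.λ.1) (λ.(λ.λ.0) (λ.λ.λ.1) (λ.0) (λ.λ.1))
  →2  (λ.0) (λ.0) (λ.λ.1) (λ.(λ.λ.0) (λ.λ.λ.1) (λ.0) (λ.λ.1))
  →3  (λ.0) (λ.λ.1) (λ.(λ.λ.0) (λ.λ.λ.1) (λ.0) (λ.λ.1))
  →4  (λ.λ.1) (λ.(λ.λ.0) (λ.λ.λ.1) (λ.0) (λ.λ.1))
  →5  λ.λ.(λ.λ.0) (λ.λ.λ.1) (λ.0) (λ.λ.1)
  →6  λ.λ.(λ.0) (λ.0) (λ.λ.1)
  →7  λ.λ.(λ.0) (λ.λ.1)
  →8  λ.λ.λ.λ.1

Term B:
  start: (λ.0 (0 (λ.0))) (λ.0)
  →1  (λ.0) ((λ.0) (λ.0))
  →2  (λ.0) (λ.0)
  →3  λ.0

Answer: DIFFERENT — A ⇓ λ.λ.λ.λ.1, B ⇓ λ.0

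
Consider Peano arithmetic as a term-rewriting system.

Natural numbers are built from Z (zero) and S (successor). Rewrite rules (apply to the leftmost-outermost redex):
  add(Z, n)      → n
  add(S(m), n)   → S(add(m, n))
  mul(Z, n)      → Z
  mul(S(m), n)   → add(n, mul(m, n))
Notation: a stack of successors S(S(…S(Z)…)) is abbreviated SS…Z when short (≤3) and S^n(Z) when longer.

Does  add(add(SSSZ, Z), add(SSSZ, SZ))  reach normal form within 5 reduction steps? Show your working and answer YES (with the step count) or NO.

Answer: NO — after 5 steps the term is S(S(add(S(add(Z, Z)), add(SSSZ, SZ)))), not yet normal

Reduction:
  start: add(add(SSSZ, Z), add(SSSZ, SZ))
  →1  add(S(add(SSZ, Z)), add(SSSZ, SZ))
  →2  S(add(add(SSZ, Z), add(SSSZ, SZ)))
  →3  S(add(S(add(SZ, Z)), add(SSSZ, SZ)))
  →4  S(S(add(add(SZ, Z), add(SSSZ, SZ))))
  →5  S(S(add(S(add(Z, Z)), add(SSSZ, SZ))))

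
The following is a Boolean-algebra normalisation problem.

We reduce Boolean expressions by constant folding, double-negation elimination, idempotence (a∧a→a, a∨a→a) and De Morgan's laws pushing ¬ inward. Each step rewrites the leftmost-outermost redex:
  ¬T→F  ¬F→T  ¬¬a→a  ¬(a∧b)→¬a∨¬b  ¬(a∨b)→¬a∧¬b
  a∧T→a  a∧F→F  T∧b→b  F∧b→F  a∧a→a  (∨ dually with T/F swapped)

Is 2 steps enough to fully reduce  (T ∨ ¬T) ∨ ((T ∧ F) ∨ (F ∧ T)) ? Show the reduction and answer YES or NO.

  start: (T ∨ ¬T) ∨ ((T ∧ F) ∨ (F ∧ T))
  [1] T ∨ ((T ∧ F) ∨ (F ∧ T))
  [2] T

Answer: YES — reaches normal form T in 2 ≤ 2 steps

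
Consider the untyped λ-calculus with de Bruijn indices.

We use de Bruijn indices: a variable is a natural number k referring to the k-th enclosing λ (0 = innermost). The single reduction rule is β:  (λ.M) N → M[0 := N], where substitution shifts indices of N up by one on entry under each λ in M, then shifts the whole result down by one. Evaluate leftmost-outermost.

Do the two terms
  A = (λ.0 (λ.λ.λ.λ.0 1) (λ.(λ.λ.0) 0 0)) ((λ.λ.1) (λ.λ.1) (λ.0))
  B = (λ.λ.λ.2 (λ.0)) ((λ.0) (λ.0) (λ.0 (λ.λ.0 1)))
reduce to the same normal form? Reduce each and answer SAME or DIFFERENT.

Answer: SAME — A ⇓ λ.λ.λ.λ.0 1, B ⇓ λ.λ.λ.λ.0 1

Derivation:
Term A:
  start: (λ.0 (λ.λ.λ.λ.0 1) (λ.(λ.λ.0) 0 0)) ((λ.λ.1) (λ.λ.1) (λ.0))
  [1] (λ.λ.1) (λ.λ.1) (λ.0) (λ.λ.λ.λ.0 1) (λ.(λ.λ.0) 0 0)
  [2] (λ.λ.λ.1) (λ.0) (λ.λ.λ.λ.0 1) (λ.(λ.λ.0) 0 0)
  [3] (λ.λ.1) (λ.λ.λ.λ.0 1) (λ.(λ.λ.0) 0 0)
  [4] (λ.λ.λ.λ.λ.0 1) (λ.(λ.λ.0) 0 0)
  [5] λ.λ.λ.λ.0 1

Term B:
  start: (λ.λ.λ.2 (λ.0)) ((λ.0) (λ.0) (λ.0 (λ.λ.0 1)))
  [1] λ.λ.(λ.0) (λ.0) (λ.0 (λ.λ.0 1)) (λ.0)
  [2] λ.λ.(λ.0) (λ.0 (λ.λ.0 1)) (λ.0)
  [3] λ.λ.(λ.0 (λ.λ.0 1)) (λ.0)
  [4] λ.λ.(λ.0) (λ.λ.0 1)
  [5] λ.λ.λ.λ.0 1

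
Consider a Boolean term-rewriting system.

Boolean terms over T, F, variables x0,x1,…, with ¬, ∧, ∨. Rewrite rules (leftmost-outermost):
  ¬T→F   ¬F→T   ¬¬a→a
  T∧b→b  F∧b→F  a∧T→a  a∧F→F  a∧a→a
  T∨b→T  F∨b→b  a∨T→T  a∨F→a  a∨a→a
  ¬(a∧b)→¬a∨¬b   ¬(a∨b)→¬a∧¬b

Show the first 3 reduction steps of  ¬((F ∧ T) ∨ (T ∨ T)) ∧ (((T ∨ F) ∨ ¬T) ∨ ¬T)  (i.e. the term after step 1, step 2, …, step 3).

Answer: after 3 steps: ((T ∨ ¬T) ∧ ¬(T ∨ T)) ∧ (((T ∨ F) ∨ ¬T) ∨ ¬T)

Reduction:
  start: ¬((F ∧ T) ∨ (T ∨ T)) ∧ (((T ∨ F) ∨ ¬T) ∨ ¬T)
  [1] (¬(F ∧ T) ∧ ¬(T ∨ T)) ∧ (((T ∨ F) ∨ ¬T) ∨ ¬T)
  [2] ((¬F ∨ ¬T) ∧ ¬(T ∨ T)) ∧ (((T ∨ F) ∨ ¬T) ∨ ¬T)
  [3] ((T ∨ ¬T) ∧ ¬(T ∨ T)) ∧ (((T ∨ F) ∨ ¬T) ∨ ¬T)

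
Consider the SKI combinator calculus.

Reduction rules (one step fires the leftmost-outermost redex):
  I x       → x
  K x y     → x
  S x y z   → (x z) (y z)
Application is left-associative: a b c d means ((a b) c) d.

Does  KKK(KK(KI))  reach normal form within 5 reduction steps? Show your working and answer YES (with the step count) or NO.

  start: KKK(KK(KI))
  step 1: K(KK(KI))
  step 2: KK

Answer: YES — reaches normal form KK in 2 ≤ 5 steps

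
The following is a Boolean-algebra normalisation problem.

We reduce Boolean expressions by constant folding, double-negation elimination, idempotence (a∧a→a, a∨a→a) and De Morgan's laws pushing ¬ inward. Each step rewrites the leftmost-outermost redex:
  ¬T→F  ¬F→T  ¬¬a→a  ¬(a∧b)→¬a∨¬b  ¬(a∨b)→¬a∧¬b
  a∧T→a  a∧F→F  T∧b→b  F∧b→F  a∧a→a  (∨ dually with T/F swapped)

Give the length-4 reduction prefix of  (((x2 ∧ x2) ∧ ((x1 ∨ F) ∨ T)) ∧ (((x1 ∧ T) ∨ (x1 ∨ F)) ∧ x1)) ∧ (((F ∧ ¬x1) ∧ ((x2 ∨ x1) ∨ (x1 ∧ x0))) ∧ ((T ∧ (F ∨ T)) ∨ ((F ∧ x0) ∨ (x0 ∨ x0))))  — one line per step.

  start: (((x2 ∧ x2) ∧ ((x1 ∨ F) ∨ T)) ∧ (((x1 ∧ T) ∨ (x1 ∨ F)) ∧ x1)) ∧ (((F ∧ ¬x1) ∧ ((x2 ∨ x1) ∨ (x1 ∧ x0))) ∧ ((T ∧ (F ∨ T)) ∨ ((F ∧ x0) ∨ (x0 ∨ x0))))
  [1] ((x2 ∧ ((x1 ∨ F) ∨ T)) ∧ (((x1 ∧ T) ∨ (x1 ∨ F)) ∧ x1)) ∧ (((F ∧ ¬x1) ∧ ((x2 ∨ x1) ∨ (x1 ∧ x0))) ∧ ((T ∧ (F ∨ T)) ∨ ((F ∧ x0) ∨ (x0 ∨ x0))))
  [2] ((x2 ∧ T) ∧ (((x1 ∧ T) ∨ (x1 ∨ F)) ∧ x1)) ∧ (((F ∧ ¬x1) ∧ ((x2 ∨ x1) ∨ (x1 ∧ x0))) ∧ ((T ∧ (F ∨ T)) ∨ ((F ∧ x0) ∨ (x0 ∨ x0))))
  [3] (x2 ∧ (((x1 ∧ T) ∨ (x1 ∨ F)) ∧ x1)) ∧ (((F ∧ ¬x1) ∧ ((x2 ∨ x1) ∨ (x1 ∧ x0))) ∧ ((T ∧ (F ∨ T)) ∨ ((F ∧ x0) ∨ (x0 ∨ x0))))
  [4] (x2 ∧ ((x1 ∨ (x1 ∨ F)) ∧ x1)) ∧ (((F ∧ ¬x1) ∧ ((x2 ∨ x1) ∨ (x1 ∧ x0))) ∧ ((T ∧ (F ∨ T)) ∨ ((F ∧ x0) ∨ (x0 ∨ x0))))

Answer: after 4 steps: (x2 ∧ ((x1 ∨ (x1 ∨ F)) ∧ x1)) ∧ (((F ∧ ¬x1) ∧ ((x2 ∨ x1) ∨ (x1 ∧ x0))) ∧ ((T ∧ (F ∨ T)) ∨ ((F ∧ x0) ∨ (x0 ∨ x0))))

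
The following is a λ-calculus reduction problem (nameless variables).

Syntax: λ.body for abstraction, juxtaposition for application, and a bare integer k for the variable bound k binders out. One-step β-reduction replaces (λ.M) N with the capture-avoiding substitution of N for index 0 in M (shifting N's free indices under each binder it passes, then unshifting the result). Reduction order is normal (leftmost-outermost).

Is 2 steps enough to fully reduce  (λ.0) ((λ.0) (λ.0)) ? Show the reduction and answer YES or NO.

  start: (λ.0) ((λ.0) (λ.0))
  [1] (λ.0) (λ.0)
  [2] λ.0

Answer: YES — reaches normal form λ.0 in 2 ≤ 2 steps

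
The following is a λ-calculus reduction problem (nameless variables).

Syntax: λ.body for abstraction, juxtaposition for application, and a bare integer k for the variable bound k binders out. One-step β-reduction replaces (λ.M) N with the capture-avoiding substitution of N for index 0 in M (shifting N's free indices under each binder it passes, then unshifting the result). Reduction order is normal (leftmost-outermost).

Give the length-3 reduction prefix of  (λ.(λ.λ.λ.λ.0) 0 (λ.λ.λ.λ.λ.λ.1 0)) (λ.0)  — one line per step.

Answer: after 3 steps: λ.λ.0

Working:
  start: (λ.(λ.λ.λ.λ.0) 0 (λ.λ.λ.λ.λ.λ.1 0)) (λ.0)
  →1  (λ.λ.λ.λ.0) (λ.0) (λ.λ.λ.λ.λ.λ.1 0)
  →2  (λ.λ.λ.0) (λ.λ.λ.λ.λ.λ.1 0)
  →3  λ.λ.0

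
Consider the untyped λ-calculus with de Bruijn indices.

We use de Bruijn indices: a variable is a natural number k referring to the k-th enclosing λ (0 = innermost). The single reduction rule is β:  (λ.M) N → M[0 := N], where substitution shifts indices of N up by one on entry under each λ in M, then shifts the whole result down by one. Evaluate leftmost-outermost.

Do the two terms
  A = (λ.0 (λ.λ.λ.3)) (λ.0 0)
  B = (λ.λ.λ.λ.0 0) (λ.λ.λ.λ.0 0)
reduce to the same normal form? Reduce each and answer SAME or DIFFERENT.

Term A:
  start: (λ.0 (λ.λ.λ.3)) (λ.0 0)
  step 1: (λ.0 0) (λ.λ.λ.λ.0 0)
  step 2: (λ.λ.λ.λ.0 0) (λ.λ.λ.λ.0 0)
  step 3: λ.λ.λ.0 0

Term B:
  start: (λ.λ.λ.λ.0 0) (λ.λ.λ.λ.0 0)
  step 1: λ.λ.λ.0 0

Answer: SAME — A ⇓ λ.λ.λ.0 0, B ⇓ λ.λ.λ.0 0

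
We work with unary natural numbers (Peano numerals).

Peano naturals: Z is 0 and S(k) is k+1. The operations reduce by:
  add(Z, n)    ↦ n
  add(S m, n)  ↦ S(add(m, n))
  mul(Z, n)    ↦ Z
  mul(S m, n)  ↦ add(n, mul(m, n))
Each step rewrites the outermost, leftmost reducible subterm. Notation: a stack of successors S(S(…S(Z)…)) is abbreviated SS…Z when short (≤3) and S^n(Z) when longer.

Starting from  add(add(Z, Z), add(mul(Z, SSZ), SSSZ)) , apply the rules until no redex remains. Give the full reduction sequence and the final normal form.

Answer: normal form = SSSZ  (in 4 steps)

Derivation:
  start: add(add(Z, Z), add(mul(Z, SSZ), SSSZ))
  →1  add(Z, add(mul(Z, SSZ), SSSZ))
  →2  add(mul(Z, SSZ), SSSZ)
  →3  add(Z, SSSZ)
  →4  SSSZ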